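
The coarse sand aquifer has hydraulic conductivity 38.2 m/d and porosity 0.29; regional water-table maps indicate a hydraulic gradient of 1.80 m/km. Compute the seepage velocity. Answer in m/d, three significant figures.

0.237 m/d

q = Ki = 38.2 × 0.0018 = 0.06876 m/d
v_s = q/n_e = 0.06876/0.29 = 0.2371 m/d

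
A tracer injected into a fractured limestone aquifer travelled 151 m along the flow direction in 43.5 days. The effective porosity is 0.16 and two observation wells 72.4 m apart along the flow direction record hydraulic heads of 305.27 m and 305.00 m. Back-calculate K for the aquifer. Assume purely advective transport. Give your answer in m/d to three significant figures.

Hydraulic gradient i = (305.27 − 305.00) / 72.4 = 0.27 / 72.4 = 0.003729
v = L / t = 151 / 43.5 = 3.471 m/d
K = v · n / i = 3.471 × 0.16 / 0.003729 = 149 m/d

149 m/d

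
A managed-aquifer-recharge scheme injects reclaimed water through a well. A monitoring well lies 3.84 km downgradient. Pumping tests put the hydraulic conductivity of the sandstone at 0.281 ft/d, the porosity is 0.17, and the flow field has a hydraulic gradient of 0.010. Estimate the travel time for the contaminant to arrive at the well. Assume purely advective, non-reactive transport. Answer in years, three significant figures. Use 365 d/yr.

K = 0.281 ft/d × 0.3048 = 0.08565 m/d
q = Ki = 0.08565 × 0.010 = 8.565e-4 m/d
Seepage velocity v = q / n = 8.565e-4 / 0.17 = 0.005038 m/d
L = 3.84 km = 3840 m
t = L / v = 3840 / 0.005038 = 762200 d
   = 762200 / 365 = 2090 yr

2090 years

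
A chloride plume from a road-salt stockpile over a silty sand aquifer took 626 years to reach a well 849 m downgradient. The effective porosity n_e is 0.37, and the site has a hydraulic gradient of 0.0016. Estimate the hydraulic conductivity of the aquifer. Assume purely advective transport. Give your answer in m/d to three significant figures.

0.859 m/d

t = 626 years = 228500 d
v = L / t = 849 / 228500 = 0.003716 m/d
K = v · n / i = 0.003716 × 0.37 / 0.0016 = 0.859 m/d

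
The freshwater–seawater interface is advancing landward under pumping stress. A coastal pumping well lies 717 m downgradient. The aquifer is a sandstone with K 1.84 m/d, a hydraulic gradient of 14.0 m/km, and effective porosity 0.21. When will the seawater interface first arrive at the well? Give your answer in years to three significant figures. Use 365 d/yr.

16.0 years

q = Ki = 1.84 × 0.014 = 0.02576 m/d
v_s = q/n_e = 0.02576/0.21 = 0.1227 m/d
t = L / v = 717 / 0.1227 = 5845 d
   = 5845 / 365 = 16.0 yr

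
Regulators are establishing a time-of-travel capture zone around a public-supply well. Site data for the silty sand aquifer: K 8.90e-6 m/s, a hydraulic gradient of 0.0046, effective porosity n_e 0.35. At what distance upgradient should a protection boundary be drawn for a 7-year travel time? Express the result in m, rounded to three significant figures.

K = 8.90e-6 m/s × 86400 s/d = 0.7690 m/d
Darcy flux q = K·i = 0.7690 × 0.0046 = 0.003537 m/d
v_s = q/n_e = 0.003537/0.35 = 0.01011 m/d
T = 7 yr × 365 = 2555 d
L = v × T = 0.01011 × 2555 = 25.82 m

25.8 m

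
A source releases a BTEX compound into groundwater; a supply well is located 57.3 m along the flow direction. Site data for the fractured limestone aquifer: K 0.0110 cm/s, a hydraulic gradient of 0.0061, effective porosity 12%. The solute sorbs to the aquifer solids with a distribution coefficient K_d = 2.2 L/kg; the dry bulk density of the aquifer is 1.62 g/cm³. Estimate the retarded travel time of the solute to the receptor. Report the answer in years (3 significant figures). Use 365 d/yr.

9.98 years

K = 0.0110 cm/s × 864 = 9.504 m/d
Darcy flux q = K·i = 9.504 × 0.0061 = 0.05797 m/d
Average linear velocity = 0.05797 / 0.12 = 0.4831 m/d
Retardation R = 1 + ρ_b·K_d/n = 1 + 1.62×2.2/0.12 = 30.70
Contaminant velocity v_c = v/R = 0.4831/30.70 = 0.01574 m/d
t = L/v_c = 57.3/0.01574 = 3641 d
   = 3641/365 = 9.98 yr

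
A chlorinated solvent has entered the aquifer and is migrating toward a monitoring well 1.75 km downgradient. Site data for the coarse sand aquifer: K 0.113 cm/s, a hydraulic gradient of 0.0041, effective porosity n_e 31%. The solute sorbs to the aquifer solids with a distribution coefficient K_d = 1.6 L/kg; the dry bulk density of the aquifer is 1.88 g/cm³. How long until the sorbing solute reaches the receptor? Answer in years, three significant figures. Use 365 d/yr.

K = 0.113 cm/s × 864 = 97.63 m/d
Specific discharge q = 97.63 × 0.0041 = 0.4003 m/d
Seepage velocity v = q / n = 0.4003 / 0.31 = 1.291 m/d
Retardation R = 1 + ρ_b·K_d/n = 1 + 1.88×1.6/0.31 = 10.70
Contaminant velocity v_c = v/R = 1.291/10.70 = 0.1206 m/d
L = 1.75 km = 1750 m
t = L/v_c = 1750/0.1206 = 14510 d
   = 14510/365 = 39.7 yr

39.7 years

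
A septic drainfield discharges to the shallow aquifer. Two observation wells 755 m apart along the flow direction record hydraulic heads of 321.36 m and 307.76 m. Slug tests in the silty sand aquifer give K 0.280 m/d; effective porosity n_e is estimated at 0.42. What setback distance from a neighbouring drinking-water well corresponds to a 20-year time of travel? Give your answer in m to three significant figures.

87.7 m

Hydraulic gradient i = (321.36 − 307.76) / 755 = 13.60 / 755 = 0.01801
Specific discharge q = 0.280 × 0.01801 = 0.005044 m/d
v_s = q/n_e = 0.005044/0.42 = 0.01201 m/d
T = 20 yr × 365 = 7300 d
L = v × T = 0.01201 × 7300 = 87.66 m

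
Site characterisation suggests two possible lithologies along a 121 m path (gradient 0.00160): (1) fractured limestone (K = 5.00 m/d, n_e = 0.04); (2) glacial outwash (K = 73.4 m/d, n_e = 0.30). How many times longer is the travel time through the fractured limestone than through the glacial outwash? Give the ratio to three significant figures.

Unit 1 (fractured limestone): v = 5.00×0.0016/0.04 = 0.2000 m/d, t = 121/0.2000 = 605.0 d
Unit 2 (glacial outwash): v = 73.4×0.0016/0.30 = 0.3915 m/d, t = 121/0.3915 = 309.1 d
t(fractured limestone) / t(glacial outwash) = 605.0/309.1 = 1.96

1.96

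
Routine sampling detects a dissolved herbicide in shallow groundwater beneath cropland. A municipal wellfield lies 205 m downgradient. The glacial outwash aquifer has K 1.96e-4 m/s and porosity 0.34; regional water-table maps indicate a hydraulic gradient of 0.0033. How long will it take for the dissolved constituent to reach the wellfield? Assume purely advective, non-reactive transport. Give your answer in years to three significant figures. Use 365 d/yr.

K = 1.96e-4 m/s × 86400 s/d = 16.93 m/d
Darcy flux q = K·i = 16.93 × 0.0033 = 0.05588 m/d
Seepage velocity v = q / n = 0.05588 / 0.34 = 0.1644 m/d
t = L / v = 205 / 0.1644 = 1247 d
   = 1247 / 365 = 3.42 yr

3.42 years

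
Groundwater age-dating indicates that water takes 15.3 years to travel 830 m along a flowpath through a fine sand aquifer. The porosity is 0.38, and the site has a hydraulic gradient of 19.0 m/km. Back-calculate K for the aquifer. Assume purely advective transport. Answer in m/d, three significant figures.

2.97 m/d

t = 15.3 years = 5585 d
v = L / t = 830 / 5585 = 0.1486 m/d
K = v · n / i = 0.1486 × 0.38 / 0.019 = 2.97 m/d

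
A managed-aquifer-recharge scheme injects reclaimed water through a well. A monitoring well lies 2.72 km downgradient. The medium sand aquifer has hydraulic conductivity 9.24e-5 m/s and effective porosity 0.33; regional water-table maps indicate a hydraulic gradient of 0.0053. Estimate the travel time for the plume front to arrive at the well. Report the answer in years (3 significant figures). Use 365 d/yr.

58.1 years

K = 9.24e-5 m/s × 86400 s/d = 7.983 m/d
Specific discharge q = 7.983 × 0.0053 = 0.04231 m/d
Seepage velocity v = q / n = 0.04231 / 0.33 = 0.1282 m/d
L = 2.72 km = 2720 m
t = L / v = 2720 / 0.1282 = 21210 d
   = 21210 / 365 = 58.1 yr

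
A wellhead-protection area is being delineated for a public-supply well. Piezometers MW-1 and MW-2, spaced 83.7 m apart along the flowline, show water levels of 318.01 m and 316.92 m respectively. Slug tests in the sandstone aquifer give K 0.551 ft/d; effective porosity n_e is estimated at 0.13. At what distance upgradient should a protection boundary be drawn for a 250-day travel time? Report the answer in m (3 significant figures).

4.21 m

Hydraulic gradient i = (318.01 − 316.92) / 83.7 = 1.09 / 83.7 = 0.01302
K = 0.551 ft/d × 0.3048 = 0.1679 m/d
q = Ki = 0.1679 × 0.01302 = 0.002187 m/d
v = Ki/n = 0.1679·0.01302/0.13 = 0.01682 m/d
L = v × T = 0.01682 × 250 = 4.206 m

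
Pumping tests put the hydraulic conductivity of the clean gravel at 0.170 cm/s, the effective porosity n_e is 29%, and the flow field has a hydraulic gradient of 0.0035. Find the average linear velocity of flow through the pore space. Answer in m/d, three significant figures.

1.77 m/d

K = 0.170 cm/s × 864 = 146.9 m/d
Specific discharge q = 146.9 × 0.0035 = 0.5141 m/d
v_s = q/n_e = 0.5141/0.29 = 1.773 m/d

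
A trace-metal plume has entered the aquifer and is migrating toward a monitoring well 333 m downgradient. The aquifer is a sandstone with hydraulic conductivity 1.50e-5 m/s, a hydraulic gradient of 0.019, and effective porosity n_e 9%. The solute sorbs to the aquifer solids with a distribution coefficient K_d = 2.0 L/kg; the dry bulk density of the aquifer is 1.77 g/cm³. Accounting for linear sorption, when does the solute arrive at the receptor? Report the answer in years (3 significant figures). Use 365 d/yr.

K = 1.50e-5 m/s × 86400 s/d = 1.296 m/d
Darcy flux q = K·i = 1.296 × 0.019 = 0.02462 m/d
v = Ki/n = 1.296·0.019/0.09 = 0.2736 m/d
Retardation R = 1 + ρ_b·K_d/n = 1 + 1.77×2.0/0.09 = 40.33
Contaminant velocity v_c = v/R = 0.2736/40.33 = 0.006783 m/d
t = L/v_c = 333/0.006783 = 49090 d
   = 49090/365 = 134 yr

134 years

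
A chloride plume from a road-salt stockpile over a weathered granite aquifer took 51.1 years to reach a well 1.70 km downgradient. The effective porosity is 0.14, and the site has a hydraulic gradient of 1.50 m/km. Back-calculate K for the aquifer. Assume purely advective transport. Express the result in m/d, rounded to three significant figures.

t = 51.1 years = 18650 d
L = 1.70 km = 1700 m
v = L / t = 1700 / 18650 = 0.09115 m/d
K = v · n / i = 0.09115 × 0.14 / 0.0015 = 8.51 m/d

8.51 m/d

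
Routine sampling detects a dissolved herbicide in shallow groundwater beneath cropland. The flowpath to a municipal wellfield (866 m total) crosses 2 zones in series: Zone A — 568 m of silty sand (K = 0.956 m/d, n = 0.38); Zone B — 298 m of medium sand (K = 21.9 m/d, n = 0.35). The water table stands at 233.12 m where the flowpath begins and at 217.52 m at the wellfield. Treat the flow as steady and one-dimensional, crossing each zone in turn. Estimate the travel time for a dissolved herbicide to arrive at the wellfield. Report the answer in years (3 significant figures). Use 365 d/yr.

34.2 years

Total head drop ΔH = 233.12 − 217.52 = 15.60 m
Steady 1-D flow in series ⇒ the Darcy flux q is identical in every zone and the zone head losses add (resistances L/K in series).
Σ(L/K) = 568/0.956 + 298/21.9 = 594.1 + 13.61 = 607.7 d
q = ΔH / Σ(L/K) = 15.60 / 607.7 = 0.02567 m/d (same in every zone)
Zone A: v = q/n = 0.02567/0.38 = 0.06755 m/d → t_A = 568/0.06755 = 8409 d
Zone B: v = q/n = 0.02567/0.35 = 0.07334 m/d → t_B = 298/0.07334 = 4063 d
Total t = 8409 + 4063 = 12470 d
   = 12470 / 365 = 34.2 yr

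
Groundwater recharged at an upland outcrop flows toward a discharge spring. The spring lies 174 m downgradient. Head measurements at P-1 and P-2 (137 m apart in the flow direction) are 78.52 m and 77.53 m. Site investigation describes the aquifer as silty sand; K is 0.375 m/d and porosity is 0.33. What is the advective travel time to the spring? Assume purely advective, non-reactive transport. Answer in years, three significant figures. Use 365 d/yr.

Hydraulic gradient i = (78.52 − 77.53) / 137 = 0.99 / 137 = 0.007226
Specific discharge q = 0.375 × 0.007226 = 0.002710 m/d
v_s = q/n_e = 0.002710/0.33 = 0.008212 m/d
t = L / v = 174 / 0.008212 = 21190 d
   = 21190 / 365 = 58.1 yr

58.1 years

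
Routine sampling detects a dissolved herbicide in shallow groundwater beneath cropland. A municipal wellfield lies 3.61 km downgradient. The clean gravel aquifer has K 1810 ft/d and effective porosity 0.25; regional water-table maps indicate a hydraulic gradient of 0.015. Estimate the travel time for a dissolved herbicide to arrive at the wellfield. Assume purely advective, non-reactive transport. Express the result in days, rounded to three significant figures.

K = 1810 ft/d × 0.3048 = 551.7 m/d
q = Ki = 551.7 × 0.015 = 8.275 m/d
Average linear velocity = 8.275 / 0.25 = 33.10 m/d
L = 3.61 km = 3610 m
t = L / v = 3610 / 33.10 = 109.1 d

109 days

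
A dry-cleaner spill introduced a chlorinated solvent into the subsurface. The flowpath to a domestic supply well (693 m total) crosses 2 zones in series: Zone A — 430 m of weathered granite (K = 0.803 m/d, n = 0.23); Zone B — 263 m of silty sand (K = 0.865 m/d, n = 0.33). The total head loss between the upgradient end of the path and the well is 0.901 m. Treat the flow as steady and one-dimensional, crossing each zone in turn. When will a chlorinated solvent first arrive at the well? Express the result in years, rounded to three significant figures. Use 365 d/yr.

474 years

Continuity: the same q passes through each zone, so ΔH = q·Σ(L_j/K_j) — the zones act as resistances in series.
Σ(L/K) = 430/0.803 + 263/0.865 = 535.5 + 304.0 = 839.5 d
q = ΔH / Σ(L/K) = 0.901 / 839.5 = 0.001073 m/d (same in every zone)
Zone A: v = q/n = 0.001073/0.23 = 0.004666 m/d → t_A = 430/0.004666 = 92150 d
Zone B: v = q/n = 0.001073/0.33 = 0.003252 m/d → t_B = 263/0.003252 = 80870 d
Total t = 92150 + 80870 = 173000 d
   = 173000 / 365 = 474 yr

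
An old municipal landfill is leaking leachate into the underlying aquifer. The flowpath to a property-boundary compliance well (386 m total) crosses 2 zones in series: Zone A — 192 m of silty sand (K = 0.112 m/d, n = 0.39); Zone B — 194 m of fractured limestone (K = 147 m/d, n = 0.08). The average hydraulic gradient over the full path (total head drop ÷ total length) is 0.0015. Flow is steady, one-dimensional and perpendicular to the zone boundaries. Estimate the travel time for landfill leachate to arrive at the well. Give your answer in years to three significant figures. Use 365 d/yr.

Steady 1-D flow in series ⇒ the Darcy flux q is identical in every zone and the zone head losses add (resistances L/K in series).
Σ(L/K) = 192/0.112 + 194/147 = 1714 + 1.320 = 1716 d
K_eq = L_total / Σ(L/K) = 386 / 1716 = 0.2250 m/d
q = K_eq · i = 0.2250 × 0.0015 = 3.375e-4 m/d (same in every zone)
Zone A: v = q/n = 3.375e-4/0.39 = 8.654e-4 m/d → t_A = 192/8.654e-4 = 221900 d
Zone B: v = q/n = 3.375e-4/0.08 = 0.004219 m/d → t_B = 194/0.004219 = 45990 d
Total t = 221900 + 45990 = 267900 d
   = 267900 / 365 = 734 yr

734 years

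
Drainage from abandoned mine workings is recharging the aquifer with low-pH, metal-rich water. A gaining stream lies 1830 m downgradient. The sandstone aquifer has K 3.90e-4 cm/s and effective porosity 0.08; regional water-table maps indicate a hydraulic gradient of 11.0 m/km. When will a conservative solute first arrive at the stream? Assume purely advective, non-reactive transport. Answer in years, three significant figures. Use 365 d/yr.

K = 3.90e-4 cm/s × 864 = 0.3370 m/d
Specific discharge q = 0.3370 × 0.011 = 0.003707 m/d
Average linear velocity = 0.003707 / 0.08 = 0.04633 m/d
t = L / v = 1830 / 0.04633 = 39500 d
   = 39500 / 365 = 108 yr

108 years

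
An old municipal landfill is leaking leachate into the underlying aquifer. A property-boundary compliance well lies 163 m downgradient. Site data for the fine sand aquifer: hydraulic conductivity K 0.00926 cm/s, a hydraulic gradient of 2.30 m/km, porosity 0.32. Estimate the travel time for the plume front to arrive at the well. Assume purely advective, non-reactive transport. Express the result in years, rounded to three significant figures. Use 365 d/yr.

K = 0.00926 cm/s × 864 = 8.001 m/d
q = Ki = 8.001 × 0.0023 = 0.01840 m/d
v_s = q/n_e = 0.01840/0.32 = 0.05750 m/d
t = L / v = 163 / 0.05750 = 2835 d
   = 2835 / 365 = 7.77 yr

7.77 years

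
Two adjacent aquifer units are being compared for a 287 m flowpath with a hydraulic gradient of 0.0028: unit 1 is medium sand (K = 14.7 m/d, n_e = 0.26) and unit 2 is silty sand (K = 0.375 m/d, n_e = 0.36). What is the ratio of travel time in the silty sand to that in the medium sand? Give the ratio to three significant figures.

Unit 1 (medium sand): v = 14.7×0.0028/0.26 = 0.1583 m/d, t = 287/0.1583 = 1813 d
Unit 2 (silty sand): v = 0.375×0.0028/0.36 = 0.002917 m/d, t = 287/0.002917 = 98400 d
t(silty sand) / t(medium sand) = 98400/1813 = 54.3

54.3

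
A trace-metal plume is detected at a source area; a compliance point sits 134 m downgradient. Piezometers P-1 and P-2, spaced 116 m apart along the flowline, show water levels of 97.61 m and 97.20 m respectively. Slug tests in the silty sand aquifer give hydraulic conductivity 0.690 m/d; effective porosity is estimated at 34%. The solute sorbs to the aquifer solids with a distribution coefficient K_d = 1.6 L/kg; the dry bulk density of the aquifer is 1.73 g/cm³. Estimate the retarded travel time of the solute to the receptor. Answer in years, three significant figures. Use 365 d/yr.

468 years

Hydraulic gradient i = (97.61 − 97.20) / 116 = 0.41 / 116 = 0.003534
Darcy flux q = K·i = 0.690 × 0.003534 = 0.002439 m/d
Average linear velocity = 0.002439 / 0.34 = 0.007173 m/d
Retardation R = 1 + ρ_b·K_d/n = 1 + 1.73×1.6/0.34 = 9.141
Contaminant velocity v_c = v/R = 0.007173/9.141 = 7.847e-4 m/d
t = L/v_c = 134/7.847e-4 = 170800 d
   = 170800/365 = 468 yr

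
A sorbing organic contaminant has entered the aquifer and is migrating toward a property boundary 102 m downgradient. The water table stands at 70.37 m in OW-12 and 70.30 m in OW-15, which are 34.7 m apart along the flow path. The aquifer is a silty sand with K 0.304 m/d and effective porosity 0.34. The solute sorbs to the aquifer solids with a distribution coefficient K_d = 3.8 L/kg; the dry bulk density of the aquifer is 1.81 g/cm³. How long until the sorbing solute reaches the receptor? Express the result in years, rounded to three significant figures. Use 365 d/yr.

Hydraulic gradient i = (70.37 − 70.30) / 34.7 = 0.07 / 34.7 = 0.002017
Darcy flux q = K·i = 0.304 × 0.002017 = 6.133e-4 m/d
Seepage velocity v = q / n = 6.133e-4 / 0.34 = 0.001804 m/d
Retardation R = 1 + ρ_b·K_d/n = 1 + 1.81×3.8/0.34 = 21.23
Contaminant velocity v_c = v/R = 0.001804/21.23 = 8.496e-5 m/d
t = L/v_c = 102/8.496e-5 = 1.201e6 d
   = 1.201e6/365 = 3290 yr

3290 years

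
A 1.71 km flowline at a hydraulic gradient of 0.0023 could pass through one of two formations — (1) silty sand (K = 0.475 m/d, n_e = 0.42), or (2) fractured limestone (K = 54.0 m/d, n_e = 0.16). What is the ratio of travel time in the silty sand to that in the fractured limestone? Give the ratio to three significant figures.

298

Unit 1 (silty sand): v = 0.475×0.0023/0.42 = 0.002601 m/d, t = 1710/0.002601 = 657400 d
Unit 2 (fractured limestone): v = 54.0×0.0023/0.16 = 0.7763 m/d, t = 1710/0.7763 = 2203 d
t(silty sand) / t(fractured limestone) = 657400/2203 = 298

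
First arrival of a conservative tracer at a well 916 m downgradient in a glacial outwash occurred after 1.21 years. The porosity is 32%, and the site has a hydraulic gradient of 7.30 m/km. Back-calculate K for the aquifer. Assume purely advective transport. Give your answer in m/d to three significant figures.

90.9 m/d

t = 1.21 years = 441.7 d
v = L / t = 916 / 441.7 = 2.074 m/d
K = v · n / i = 2.074 × 0.32 / 0.0073 = 90.9 m/d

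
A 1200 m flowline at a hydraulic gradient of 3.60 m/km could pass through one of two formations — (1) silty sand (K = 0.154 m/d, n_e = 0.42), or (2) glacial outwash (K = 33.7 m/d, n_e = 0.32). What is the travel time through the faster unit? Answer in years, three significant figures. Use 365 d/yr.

8.67 years

Unit 1 (silty sand): v = 0.154×0.0036/0.42 = 0.001320 m/d, t = 1200/0.001320 = 909100 d
Unit 2 (glacial outwash): v = 33.7×0.0036/0.32 = 0.3791 m/d, t = 1200/0.3791 = 3165 d
Faster: 3165 d / 365 = 8.67 yr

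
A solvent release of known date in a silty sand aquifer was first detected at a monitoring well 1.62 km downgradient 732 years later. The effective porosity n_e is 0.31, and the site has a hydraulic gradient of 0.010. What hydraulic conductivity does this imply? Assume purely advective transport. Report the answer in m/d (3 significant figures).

t = 732 years = 267200 d
L = 1.62 km = 1620 m
v = L / t = 1620 / 267200 = 0.006063 m/d
K = v · n / i = 0.006063 × 0.31 / 0.010 = 0.188 m/d

0.188 m/d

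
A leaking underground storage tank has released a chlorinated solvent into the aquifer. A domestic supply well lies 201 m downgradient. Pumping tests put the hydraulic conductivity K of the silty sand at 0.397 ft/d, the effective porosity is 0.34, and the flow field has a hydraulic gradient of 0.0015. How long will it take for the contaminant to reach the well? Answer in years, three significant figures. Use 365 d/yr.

1030 years

K = 0.397 ft/d × 0.3048 = 0.1210 m/d
q = Ki = 0.1210 × 0.0015 = 1.815e-4 m/d
Average linear velocity = 1.815e-4 / 0.34 = 5.338e-4 m/d
t = L / v = 201 / 5.338e-4 = 376500 d
   = 376500 / 365 = 1030 yr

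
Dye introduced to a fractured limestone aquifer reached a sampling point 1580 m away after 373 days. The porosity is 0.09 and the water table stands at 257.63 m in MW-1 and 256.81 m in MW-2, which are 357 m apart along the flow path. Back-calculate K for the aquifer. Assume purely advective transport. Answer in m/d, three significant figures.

Hydraulic gradient i = (257.63 − 256.81) / 357 = 0.82 / 357 = 0.002297
v = L / t = 1580 / 373 = 4.236 m/d
K = v · n / i = 4.236 × 0.09 / 0.002297 = 166 m/d

166 m/d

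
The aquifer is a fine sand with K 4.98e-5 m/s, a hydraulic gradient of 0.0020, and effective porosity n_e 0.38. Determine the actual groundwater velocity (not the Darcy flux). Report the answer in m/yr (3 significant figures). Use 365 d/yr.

8.27 m/yr

K = 4.98e-5 m/s × 86400 s/d = 4.303 m/d
Darcy flux q = K·i = 4.303 × 0.0020 = 0.008605 m/d
Average linear velocity = 0.008605 / 0.38 = 0.02265 m/d
   = 0.02265 × 365 = 8.27 m/yr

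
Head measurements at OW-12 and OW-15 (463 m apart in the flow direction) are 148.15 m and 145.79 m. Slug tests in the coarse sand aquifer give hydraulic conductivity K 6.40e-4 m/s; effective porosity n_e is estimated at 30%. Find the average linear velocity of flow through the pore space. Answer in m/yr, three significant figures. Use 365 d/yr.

Hydraulic gradient i = (148.15 − 145.79) / 463 = 2.36 / 463 = 0.005097
K = 6.40e-4 m/s × 86400 s/d = 55.30 m/d
Darcy flux q = K·i = 55.30 × 0.005097 = 0.2819 m/d
v = Ki/n = 55.30·0.005097/0.30 = 0.9395 m/d
   = 0.9395 × 365 = 343 m/yr

343 m/yr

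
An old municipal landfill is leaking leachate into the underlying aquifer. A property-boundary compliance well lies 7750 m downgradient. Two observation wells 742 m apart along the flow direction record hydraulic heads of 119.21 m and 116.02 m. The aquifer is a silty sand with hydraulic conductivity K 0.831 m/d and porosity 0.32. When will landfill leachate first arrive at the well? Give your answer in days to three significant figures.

Hydraulic gradient i = (119.21 − 116.02) / 742 = 3.19 / 742 = 0.004299
Specific discharge q = 0.831 × 0.004299 = 0.003573 m/d
Average linear velocity = 0.003573 / 0.32 = 0.01116 m/d
t = L / v = 7750 / 0.01116 = 694200 d

694000 days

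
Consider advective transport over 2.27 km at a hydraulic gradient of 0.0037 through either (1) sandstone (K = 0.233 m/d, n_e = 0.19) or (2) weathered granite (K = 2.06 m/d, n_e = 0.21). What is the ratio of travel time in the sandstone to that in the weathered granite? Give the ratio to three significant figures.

8.00

Unit 1 (sandstone): v = 0.233×0.0037/0.19 = 0.004537 m/d, t = 2270/0.004537 = 500300 d
Unit 2 (weathered granite): v = 2.06×0.0037/0.21 = 0.03630 m/d, t = 2270/0.03630 = 62540 d
t(sandstone) / t(weathered granite) = 500300/62540 = 8.00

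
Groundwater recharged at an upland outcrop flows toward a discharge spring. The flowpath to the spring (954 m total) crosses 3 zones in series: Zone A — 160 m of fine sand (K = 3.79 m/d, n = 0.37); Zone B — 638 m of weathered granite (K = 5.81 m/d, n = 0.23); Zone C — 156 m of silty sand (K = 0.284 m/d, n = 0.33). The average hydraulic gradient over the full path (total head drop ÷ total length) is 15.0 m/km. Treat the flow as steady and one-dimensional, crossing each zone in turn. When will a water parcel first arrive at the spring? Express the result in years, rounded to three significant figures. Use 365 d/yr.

34.6 years

For zones in series the flux q is common to all zones; the equivalent conductivity is the harmonic (thickness-weighted) mean, K_eq = L_total / Σ(L_j/K_j).
Σ(L/K) = 160/3.79 + 638/5.81 + 156/0.284 = 42.22 + 109.8 + 549.3 = 701.3 d
K_eq = L_total / Σ(L/K) = 954 / 701.3 = 1.360 m/d
q = K_eq · i = 1.360 × 0.015 = 0.02040 m/d (same in every zone)
Zone A: v = q/n = 0.02040/0.37 = 0.05515 m/d → t_A = 160/0.05515 = 2901 d
Zone B: v = q/n = 0.02040/0.23 = 0.08871 m/d → t_B = 638/0.08871 = 7192 d
Zone C: v = q/n = 0.02040/0.33 = 0.06183 m/d → t_C = 156/0.06183 = 2523 d
Total t = 2901 + 7192 + 2523 = 12620 d
   = 12620 / 365 = 34.6 yr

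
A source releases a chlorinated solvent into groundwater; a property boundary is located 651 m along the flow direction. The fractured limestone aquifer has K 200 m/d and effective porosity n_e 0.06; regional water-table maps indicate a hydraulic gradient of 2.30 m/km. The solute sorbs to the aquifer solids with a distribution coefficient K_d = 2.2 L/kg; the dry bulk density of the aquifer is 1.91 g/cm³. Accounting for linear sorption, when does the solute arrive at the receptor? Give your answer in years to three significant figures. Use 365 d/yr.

Darcy flux q = K·i = 200 × 0.0023 = 0.4600 m/d
v = Ki/n = 200·0.0023/0.06 = 7.667 m/d
Retardation R = 1 + ρ_b·K_d/n = 1 + 1.91×2.2/0.06 = 71.03
Contaminant velocity v_c = v/R = 7.667/71.03 = 0.1079 m/d
t = L/v_c = 651/0.1079 = 6032 d
   = 6032/365 = 16.5 yr

16.5 years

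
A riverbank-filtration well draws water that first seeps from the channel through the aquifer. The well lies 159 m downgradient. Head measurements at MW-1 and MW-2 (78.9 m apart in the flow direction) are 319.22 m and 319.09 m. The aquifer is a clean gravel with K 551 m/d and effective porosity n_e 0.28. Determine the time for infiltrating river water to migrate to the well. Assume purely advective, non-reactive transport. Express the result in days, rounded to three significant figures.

Hydraulic gradient i = (319.22 − 319.09) / 78.9 = 0.13 / 78.9 = 0.001648
q = Ki = 551 × 0.001648 = 0.9079 m/d
Seepage velocity v = q / n = 0.9079 / 0.28 = 3.242 m/d
t = L / v = 159 / 3.242 = 49.04 d

49.0 days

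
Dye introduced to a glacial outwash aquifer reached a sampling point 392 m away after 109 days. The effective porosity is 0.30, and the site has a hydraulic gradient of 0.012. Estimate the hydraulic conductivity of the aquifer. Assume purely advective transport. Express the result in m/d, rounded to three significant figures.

89.9 m/d

v = L / t = 392 / 109 = 3.596 m/d
K = v · n / i = 3.596 × 0.30 / 0.012 = 89.9 m/d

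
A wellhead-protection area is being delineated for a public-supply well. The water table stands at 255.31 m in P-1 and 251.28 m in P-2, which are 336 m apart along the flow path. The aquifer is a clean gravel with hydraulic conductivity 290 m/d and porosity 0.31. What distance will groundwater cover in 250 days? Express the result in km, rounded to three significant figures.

Hydraulic gradient i = (255.31 − 251.28) / 336 = 4.03 / 336 = 0.01199
Darcy flux q = K·i = 290 × 0.01199 = 3.478 m/d
Average linear velocity = 3.478 / 0.31 = 11.22 m/d
L = v × T = 11.22 × 250 = 2805 m
   = 2.81 km

2.81 km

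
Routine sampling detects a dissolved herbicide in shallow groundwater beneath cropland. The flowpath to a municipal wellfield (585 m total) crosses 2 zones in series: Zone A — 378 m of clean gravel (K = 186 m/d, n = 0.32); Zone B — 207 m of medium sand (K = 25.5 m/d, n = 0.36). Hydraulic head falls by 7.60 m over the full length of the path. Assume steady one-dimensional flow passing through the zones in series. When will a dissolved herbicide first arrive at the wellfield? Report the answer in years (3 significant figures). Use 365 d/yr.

Steady 1-D flow in series ⇒ the Darcy flux q is identical in every zone and the zone head losses add (resistances L/K in series).
Σ(L/K) = 378/186 + 207/25.5 = 2.032 + 8.118 = 10.15 d
q = ΔH / Σ(L/K) = 7.60 / 10.15 = 0.7488 m/d (same in every zone)
Zone A: v = q/n = 0.7488/0.32 = 2.340 m/d → t_A = 378/2.340 = 161.5 d
Zone B: v = q/n = 0.7488/0.36 = 2.080 m/d → t_B = 207/2.080 = 99.52 d
Total t = 161.5 + 99.52 = 261.1 d
   = 261.1 / 365 = 0.715 yr

0.715 years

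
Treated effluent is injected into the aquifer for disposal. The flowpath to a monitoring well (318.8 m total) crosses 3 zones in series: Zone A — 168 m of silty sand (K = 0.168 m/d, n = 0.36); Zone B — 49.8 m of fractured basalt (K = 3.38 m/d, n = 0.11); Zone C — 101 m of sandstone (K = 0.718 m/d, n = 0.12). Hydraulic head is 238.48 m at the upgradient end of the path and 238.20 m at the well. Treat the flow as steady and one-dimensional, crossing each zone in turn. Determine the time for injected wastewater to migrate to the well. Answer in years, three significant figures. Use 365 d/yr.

883 years

Total head drop ΔH = 238.48 − 238.20 = 0.28 m
Continuity: the same q passes through each zone, so ΔH = q·Σ(L_j/K_j) — the zones act as resistances in series.
Σ(L/K) = 168/0.168 + 49.8/3.38 + 101/0.718 = 1000 + 14.73 + 140.7 = 1155 d
q = ΔH / Σ(L/K) = 0.28 / 1155 = 2.423e-4 m/d (same in every zone)
Zone A: v = q/n = 2.423e-4/0.36 = 6.732e-4 m/d → t_A = 168/6.732e-4 = 249600 d
Zone B: v = q/n = 2.423e-4/0.11 = 0.002203 m/d → t_B = 49.8/0.002203 = 22600 d
Zone C: v = q/n = 2.423e-4/0.12 = 0.002019 m/d → t_C = 101/0.002019 = 50010 d
Total t = 249600 + 22600 + 50010 = 322200 d
   = 322200 / 365 = 883 yr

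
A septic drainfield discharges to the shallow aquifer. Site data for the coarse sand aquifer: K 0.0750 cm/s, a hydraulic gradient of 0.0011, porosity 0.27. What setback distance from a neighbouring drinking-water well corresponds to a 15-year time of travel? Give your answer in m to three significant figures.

1450 m

K = 0.0750 cm/s × 864 = 64.80 m/d
Specific discharge q = 64.80 × 0.0011 = 0.07128 m/d
Seepage velocity v = q / n = 0.07128 / 0.27 = 0.2640 m/d
T = 15 yr × 365 = 5475 d
L = v × T = 0.2640 × 5475 = 1445 m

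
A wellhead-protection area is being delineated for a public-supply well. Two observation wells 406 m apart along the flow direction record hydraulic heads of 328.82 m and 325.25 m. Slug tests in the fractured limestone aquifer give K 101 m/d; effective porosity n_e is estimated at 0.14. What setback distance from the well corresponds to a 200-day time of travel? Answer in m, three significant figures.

1270 m

Hydraulic gradient i = (328.82 − 325.25) / 406 = 3.57 / 406 = 0.008793
Darcy flux q = K·i = 101 × 0.008793 = 0.8881 m/d
Seepage velocity v = q / n = 0.8881 / 0.14 = 6.344 m/d
L = v × T = 6.344 × 200 = 1269 m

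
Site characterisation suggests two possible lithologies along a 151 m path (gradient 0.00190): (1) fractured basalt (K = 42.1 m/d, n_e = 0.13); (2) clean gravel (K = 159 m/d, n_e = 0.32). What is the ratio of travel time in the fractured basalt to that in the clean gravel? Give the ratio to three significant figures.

Unit 1 (fractured basalt): v = 42.1×0.0019/0.13 = 0.6153 m/d, t = 151/0.6153 = 245.4 d
Unit 2 (clean gravel): v = 159×0.0019/0.32 = 0.9441 m/d, t = 151/0.9441 = 159.9 d
t(fractured basalt) / t(clean gravel) = 245.4/159.9 = 1.53

1.53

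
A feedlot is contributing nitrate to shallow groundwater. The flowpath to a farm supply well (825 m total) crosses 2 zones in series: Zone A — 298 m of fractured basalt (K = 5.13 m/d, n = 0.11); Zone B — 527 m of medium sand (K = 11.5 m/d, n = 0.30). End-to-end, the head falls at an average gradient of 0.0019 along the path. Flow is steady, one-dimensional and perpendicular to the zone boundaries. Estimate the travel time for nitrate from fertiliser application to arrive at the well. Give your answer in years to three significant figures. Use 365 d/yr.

34.7 years

Steady 1-D flow in series ⇒ the Darcy flux q is identical in every zone and the zone head losses add (resistances L/K in series).
Σ(L/K) = 298/5.13 + 527/11.5 = 58.09 + 45.83 = 103.9 d
K_eq = L_total / Σ(L/K) = 825 / 103.9 = 7.939 m/d
q = K_eq · i = 7.939 × 0.0019 = 0.01508 m/d (same in every zone)
Zone A: v = q/n = 0.01508/0.11 = 0.1371 m/d → t_A = 298/0.1371 = 2173 d
Zone B: v = q/n = 0.01508/0.30 = 0.05028 m/d → t_B = 527/0.05028 = 10480 d
Total t = 2173 + 10480 = 12650 d
   = 12650 / 365 = 34.7 yr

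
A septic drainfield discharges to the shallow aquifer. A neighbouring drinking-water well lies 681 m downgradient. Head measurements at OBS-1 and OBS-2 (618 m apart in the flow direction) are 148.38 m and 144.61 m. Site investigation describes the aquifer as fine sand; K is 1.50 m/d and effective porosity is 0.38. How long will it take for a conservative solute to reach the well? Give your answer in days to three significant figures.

28300 days

Hydraulic gradient i = (148.38 − 144.61) / 618 = 3.77 / 618 = 0.006100
Darcy flux q = K·i = 1.50 × 0.006100 = 0.009150 m/d
v = Ki/n = 1.50·0.006100/0.38 = 0.02408 m/d
t = L / v = 681 / 0.02408 = 28280 d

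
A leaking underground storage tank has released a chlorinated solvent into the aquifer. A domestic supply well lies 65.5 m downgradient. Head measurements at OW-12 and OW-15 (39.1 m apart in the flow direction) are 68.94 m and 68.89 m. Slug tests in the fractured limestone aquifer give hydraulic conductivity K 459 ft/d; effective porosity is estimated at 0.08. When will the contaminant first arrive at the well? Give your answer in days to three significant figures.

Hydraulic gradient i = (68.94 − 68.89) / 39.1 = 0.05 / 39.1 = 0.001279
K = 459 ft/d × 0.3048 = 139.9 m/d
q = Ki = 139.9 × 0.001279 = 0.1789 m/d
v = Ki/n = 139.9·0.001279/0.08 = 2.236 m/d
t = L / v = 65.5 / 2.236 = 29.29 d

29.3 days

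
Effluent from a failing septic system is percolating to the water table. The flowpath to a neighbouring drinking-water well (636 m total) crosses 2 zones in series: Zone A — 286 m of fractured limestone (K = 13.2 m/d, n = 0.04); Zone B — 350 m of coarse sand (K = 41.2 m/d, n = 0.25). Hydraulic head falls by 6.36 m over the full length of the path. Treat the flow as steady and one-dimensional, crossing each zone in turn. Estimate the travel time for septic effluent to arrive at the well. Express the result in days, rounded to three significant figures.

Steady 1-D flow in series ⇒ the Darcy flux q is identical in every zone and the zone head losses add (resistances L/K in series).
Σ(L/K) = 286/13.2 + 350/41.2 = 21.67 + 8.495 = 30.16 d
q = ΔH / Σ(L/K) = 6.36 / 30.16 = 0.2109 m/d (same in every zone)
Zone A: v = q/n = 0.2109/0.04 = 5.272 m/d → t_A = 286/5.272 = 54.25 d
Zone B: v = q/n = 0.2109/0.25 = 0.8435 m/d → t_B = 350/0.8435 = 415.0 d
Total t = 54.25 + 415.0 = 469.2 d

469 days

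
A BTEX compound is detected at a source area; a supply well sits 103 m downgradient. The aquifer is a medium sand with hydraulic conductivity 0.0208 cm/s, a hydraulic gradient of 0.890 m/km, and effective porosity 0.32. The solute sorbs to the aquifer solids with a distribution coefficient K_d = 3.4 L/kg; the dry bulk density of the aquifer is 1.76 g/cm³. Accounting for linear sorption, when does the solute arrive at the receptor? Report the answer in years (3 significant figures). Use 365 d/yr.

K = 0.0208 cm/s × 864 = 17.97 m/d
Specific discharge q = 17.97 × 8.9e-4 = 0.01599 m/d
v_s = q/n_e = 0.01599/0.32 = 0.04998 m/d
Retardation R = 1 + ρ_b·K_d/n = 1 + 1.76×3.4/0.32 = 19.70
Contaminant velocity v_c = v/R = 0.04998/19.70 = 0.002537 m/d
t = L/v_c = 103/0.002537 = 40600 d
   = 40600/365 = 111 yr

111 years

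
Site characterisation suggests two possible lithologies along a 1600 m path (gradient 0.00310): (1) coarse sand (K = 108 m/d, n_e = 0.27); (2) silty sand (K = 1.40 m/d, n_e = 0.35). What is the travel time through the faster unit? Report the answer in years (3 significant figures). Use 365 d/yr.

3.54 years

Unit 1 (coarse sand): v = 108×0.0031/0.27 = 1.240 m/d, t = 1600/1.240 = 1290 d
Unit 2 (silty sand): v = 1.40×0.0031/0.35 = 0.01240 m/d, t = 1600/0.01240 = 129000 d
Faster: 1290 d / 365 = 3.54 yr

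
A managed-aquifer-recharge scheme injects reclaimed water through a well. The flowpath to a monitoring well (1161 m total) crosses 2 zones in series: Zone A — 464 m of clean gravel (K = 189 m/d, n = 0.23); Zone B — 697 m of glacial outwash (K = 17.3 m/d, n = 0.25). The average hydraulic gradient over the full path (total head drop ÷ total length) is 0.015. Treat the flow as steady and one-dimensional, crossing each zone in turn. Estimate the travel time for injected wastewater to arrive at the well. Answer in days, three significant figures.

Steady 1-D flow in series ⇒ the Darcy flux q is identical in every zone and the zone head losses add (resistances L/K in series).
Σ(L/K) = 464/189 + 697/17.3 = 2.455 + 40.29 = 42.74 d
K_eq = L_total / Σ(L/K) = 1161 / 42.74 = 27.16 m/d
q = K_eq · i = 27.16 × 0.015 = 0.4074 m/d (same in every zone)
Zone A: v = q/n = 0.4074/0.23 = 1.771 m/d → t_A = 464/1.771 = 261.9 d
Zone B: v = q/n = 0.4074/0.25 = 1.630 m/d → t_B = 697/1.630 = 427.7 d
Total t = 261.9 + 427.7 = 689.6 d

690 days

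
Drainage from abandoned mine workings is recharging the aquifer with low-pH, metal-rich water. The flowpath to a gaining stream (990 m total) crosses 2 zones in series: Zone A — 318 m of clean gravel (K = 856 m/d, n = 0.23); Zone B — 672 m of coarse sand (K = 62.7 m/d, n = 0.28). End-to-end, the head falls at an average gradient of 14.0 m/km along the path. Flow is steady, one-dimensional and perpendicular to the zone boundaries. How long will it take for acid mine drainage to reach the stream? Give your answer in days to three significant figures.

209 days

Steady 1-D flow in series ⇒ the Darcy flux q is identical in every zone and the zone head losses add (resistances L/K in series).
Σ(L/K) = 318/856 + 672/62.7 = 0.3715 + 10.72 = 11.09 d
K_eq = L_total / Σ(L/K) = 990 / 11.09 = 89.28 m/d
q = K_eq · i = 89.28 × 0.014 = 1.250 m/d (same in every zone)
Zone A: v = q/n = 1.250/0.23 = 5.434 m/d → t_A = 318/5.434 = 58.52 d
Zone B: v = q/n = 1.250/0.28 = 4.464 m/d → t_B = 672/4.464 = 150.5 d
Total t = 58.52 + 150.5 = 209.1 d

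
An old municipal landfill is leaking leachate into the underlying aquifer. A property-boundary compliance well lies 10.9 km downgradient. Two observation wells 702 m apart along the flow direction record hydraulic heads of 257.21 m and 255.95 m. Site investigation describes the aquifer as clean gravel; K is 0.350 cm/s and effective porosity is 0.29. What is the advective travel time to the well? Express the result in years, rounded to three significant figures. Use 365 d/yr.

16.0 years

Hydraulic gradient i = (257.21 − 255.95) / 702 = 1.26 / 702 = 0.001795
K = 0.350 cm/s × 864 = 302.4 m/d
Specific discharge q = 302.4 × 0.001795 = 0.5428 m/d
Seepage velocity v = q / n = 0.5428 / 0.29 = 1.872 m/d
L = 10.9 km = 10900 m
t = L / v = 10900 / 1.872 = 5824 d
   = 5824 / 365 = 16.0 yr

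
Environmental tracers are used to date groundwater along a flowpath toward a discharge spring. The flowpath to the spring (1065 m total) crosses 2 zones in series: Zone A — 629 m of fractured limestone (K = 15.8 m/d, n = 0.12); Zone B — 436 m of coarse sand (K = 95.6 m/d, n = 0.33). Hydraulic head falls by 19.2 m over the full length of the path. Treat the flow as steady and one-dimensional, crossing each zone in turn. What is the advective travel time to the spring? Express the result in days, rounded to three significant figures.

507 days

Continuity: the same q passes through each zone, so ΔH = q·Σ(L_j/K_j) — the zones act as resistances in series.
Σ(L/K) = 629/15.8 + 436/95.6 = 39.81 + 4.561 = 44.37 d
q = ΔH / Σ(L/K) = 19.2 / 44.37 = 0.4327 m/d (same in every zone)
Zone A: v = q/n = 0.4327/0.12 = 3.606 m/d → t_A = 629/3.606 = 174.4 d
Zone B: v = q/n = 0.4327/0.33 = 1.311 m/d → t_B = 436/1.311 = 332.5 d
Total t = 174.4 + 332.5 = 506.9 d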